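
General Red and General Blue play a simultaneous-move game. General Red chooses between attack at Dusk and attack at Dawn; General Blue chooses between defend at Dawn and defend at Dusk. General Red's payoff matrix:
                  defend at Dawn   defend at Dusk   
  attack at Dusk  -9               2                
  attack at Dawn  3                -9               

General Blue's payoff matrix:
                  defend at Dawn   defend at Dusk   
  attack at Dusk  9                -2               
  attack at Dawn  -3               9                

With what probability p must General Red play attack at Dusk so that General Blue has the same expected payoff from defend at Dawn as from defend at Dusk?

Set General Blue's expected payoff from defend at Dawn equal to that from defend at Dusk:
  General Blue's payoff from defend at Dawn: p·9 + (1−p)·(-3) = 12p - 3
  General Blue's payoff from defend at Dusk: p·(-2) + (1−p)·9 = -11p + 9
  12p - 3 = -11p + 9  ⇒  23p = 12  ⇒  p = 12/23.

p = 12/23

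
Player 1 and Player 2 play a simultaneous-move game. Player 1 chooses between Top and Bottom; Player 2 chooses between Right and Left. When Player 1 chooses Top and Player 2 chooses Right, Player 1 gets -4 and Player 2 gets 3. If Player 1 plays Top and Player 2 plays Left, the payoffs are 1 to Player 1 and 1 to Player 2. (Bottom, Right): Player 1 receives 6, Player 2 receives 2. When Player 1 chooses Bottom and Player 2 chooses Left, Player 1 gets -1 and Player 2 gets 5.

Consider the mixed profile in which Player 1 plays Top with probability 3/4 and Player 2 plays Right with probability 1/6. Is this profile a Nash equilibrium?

No

Given Player 1's mix p = 3/4, Player 2's payoff from Right is 11/4 but from Left is 2. Player 2 strictly prefers Right, so Player 2 would not mix.
So the proposed profile is not a Nash equilibrium.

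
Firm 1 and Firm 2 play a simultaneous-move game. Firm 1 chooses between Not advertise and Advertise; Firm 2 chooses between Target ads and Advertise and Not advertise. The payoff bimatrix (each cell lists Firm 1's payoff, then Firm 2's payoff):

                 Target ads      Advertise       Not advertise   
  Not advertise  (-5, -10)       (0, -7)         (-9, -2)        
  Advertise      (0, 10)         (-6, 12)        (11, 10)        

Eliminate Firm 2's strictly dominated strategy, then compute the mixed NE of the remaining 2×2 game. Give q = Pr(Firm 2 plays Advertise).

Firm 2's strategy Target ads is strictly dominated by Advertise: -7 > -10 and 12 > 10. Eliminate Target ads.
Firm 2's mix must leave Firm 1 indifferent between Not advertise and Advertise.
  Firm 1's expected payoff from Not advertise: q·0 + (1−q)·(-9) = 9q - 9
  Firm 1's expected payoff from Advertise: q·(-6) + (1−q)·11 = -17q + 11
  9q - 9 = -17q + 11  ⇒  26q = 20  ⇒  q = 10/13.

q = 10/13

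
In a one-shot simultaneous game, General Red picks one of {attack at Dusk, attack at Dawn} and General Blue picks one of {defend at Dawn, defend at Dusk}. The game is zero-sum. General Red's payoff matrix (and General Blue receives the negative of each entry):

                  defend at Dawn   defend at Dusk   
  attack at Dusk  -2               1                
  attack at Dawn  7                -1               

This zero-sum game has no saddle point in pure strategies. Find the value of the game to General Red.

v = 5/11

For General Red to be willing to mix, General Red must be indifferent between attack at Dusk and attack at Dawn, which pins down General Blue's mix.
  General Red's expected payoff from attack at Dusk: q·(-2) + (1−q)·1 = -3q + 1
  General Red's expected payoff from attack at Dawn: q·7 + (1−q)·(-1) = 8q - 1
  -3q + 1 = 8q - 1  ⇒  -11q = -2  ⇒  q = 2/11.
The value is General Red's expected payoff against this mix (using attack at Dusk): (2/11)·(-2) + (9/11)·1 = 5/11.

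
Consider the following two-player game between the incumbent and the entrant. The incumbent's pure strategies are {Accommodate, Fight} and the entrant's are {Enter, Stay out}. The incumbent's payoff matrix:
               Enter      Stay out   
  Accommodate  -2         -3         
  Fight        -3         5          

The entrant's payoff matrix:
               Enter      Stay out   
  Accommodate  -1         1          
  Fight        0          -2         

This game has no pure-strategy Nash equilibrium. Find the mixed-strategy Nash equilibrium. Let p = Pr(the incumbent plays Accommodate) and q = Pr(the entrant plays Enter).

p = 1/2, q = 8/9

The incumbent's mix must leave the entrant indifferent between Enter and Stay out.
  the entrant's payoff from Enter: p·(-1) + (1−p)·0 = -p
  the entrant's payoff from Stay out: p·1 + (1−p)·(-2) = 3p - 2
  -p = 3p - 2  ⇒  -4p = -2  ⇒  p = 1/2.
For the incumbent to be willing to mix, the incumbent must be indifferent between Accommodate and Fight, which pins down the entrant's mix.
  the incumbent's expected payoff from Accommodate: q·(-2) + (1−q)·(-3) = q - 3
  the incumbent's expected payoff from Fight: q·(-3) + (1−q)·5 = -8q + 5
  q - 3 = -8q + 5  ⇒  9q = 8  ⇒  q = 8/9.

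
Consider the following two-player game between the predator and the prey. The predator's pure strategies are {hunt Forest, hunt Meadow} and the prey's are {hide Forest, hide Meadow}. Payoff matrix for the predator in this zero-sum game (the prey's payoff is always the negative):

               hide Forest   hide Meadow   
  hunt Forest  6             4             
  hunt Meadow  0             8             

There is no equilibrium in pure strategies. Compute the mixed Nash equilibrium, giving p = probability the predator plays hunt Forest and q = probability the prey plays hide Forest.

The prey's indifference between hide Forest and hide Meadow determines the predator's mixing probability p:
  the prey's payoff to hide Forest: p·(-6) + (1−p)·0 = -6p
  the prey's payoff to hide Meadow: p·(-4) + (1−p)·(-8) = 4p - 8
  -6p = 4p - 8  ⇒  -10p = -8  ⇒  p = 4/5.
Set the predator's expected payoff from hunt Forest equal to that from hunt Meadow:
  the predator's payoff from hunt Forest: q·6 + (1−q)·4 = 2q + 4
  the predator's payoff from hunt Meadow: q·0 + (1−q)·8 = -8q + 8
  2q + 4 = -8q + 8  ⇒  10q = 4  ⇒  q = 2/5.

p = 4/5, q = 2/5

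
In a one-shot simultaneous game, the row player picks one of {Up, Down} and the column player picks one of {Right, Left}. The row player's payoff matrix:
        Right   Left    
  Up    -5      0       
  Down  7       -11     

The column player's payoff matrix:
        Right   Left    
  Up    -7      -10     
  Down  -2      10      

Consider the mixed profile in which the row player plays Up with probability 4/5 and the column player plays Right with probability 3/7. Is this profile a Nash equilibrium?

Given the column player's mix q = 3/7, the row player's payoff from Up is -15/7 but from Down is -23/7. The row player strictly prefers Up, so the row player would not mix.
So the proposed profile is not a Nash equilibrium.

No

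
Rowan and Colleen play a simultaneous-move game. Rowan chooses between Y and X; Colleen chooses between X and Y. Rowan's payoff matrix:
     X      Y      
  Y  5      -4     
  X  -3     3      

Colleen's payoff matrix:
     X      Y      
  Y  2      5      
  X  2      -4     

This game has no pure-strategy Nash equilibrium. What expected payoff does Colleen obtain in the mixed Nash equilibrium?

For Colleen to be willing to mix, Colleen must be indifferent between X and Y, which pins down Rowan's mix.
  Colleen's payoff to X: p·2 + (1−p)·2 = 2
  Colleen's payoff to Y: p·5 + (1−p)·(-4) = 9p - 4
  2 = 9p - 4  ⇒  -9p = -6  ⇒  p = 2/3.
At equilibrium Colleen is indifferent across columns, so Colleen's payoff equals the payoff from X: (2/3)·2 + (1/3)·2 = 2.

2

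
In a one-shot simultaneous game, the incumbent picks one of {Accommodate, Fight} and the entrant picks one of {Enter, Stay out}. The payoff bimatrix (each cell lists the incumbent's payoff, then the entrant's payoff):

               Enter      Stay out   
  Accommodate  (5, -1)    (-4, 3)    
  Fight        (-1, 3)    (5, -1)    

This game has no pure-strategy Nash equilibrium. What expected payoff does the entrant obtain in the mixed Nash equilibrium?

Set the entrant's expected payoff from Enter equal to that from Stay out:
  the entrant's payoff from Enter: p·(-1) + (1−p)·3 = -4p + 3
  the entrant's payoff from Stay out: p·3 + (1−p)·(-1) = 4p - 1
  -4p + 3 = 4p - 1  ⇒  -8p = -4  ⇒  p = 1/2.
At equilibrium the entrant is indifferent across columns, so the entrant's payoff equals the payoff from Enter: (1/2)·(-1) + (1/2)·3 = 1.

1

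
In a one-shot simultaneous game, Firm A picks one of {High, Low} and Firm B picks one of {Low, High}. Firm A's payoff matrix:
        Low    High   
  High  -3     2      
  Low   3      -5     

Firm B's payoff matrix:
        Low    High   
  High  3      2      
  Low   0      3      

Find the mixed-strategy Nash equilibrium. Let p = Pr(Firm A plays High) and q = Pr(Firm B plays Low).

p = 3/4, q = 7/13

Firm B's indifference between Low and High determines Firm A's mixing probability p:
  Firm B's payoff to Low: p·3 + (1−p)·0 = 3p
  Firm B's payoff to High: p·2 + (1−p)·3 = -p + 3
  3p = -p + 3  ⇒  4p = 3  ⇒  p = 3/4.
In a mixed equilibrium Firm A is indifferent between High and Low; this condition fixes q.
  Firm A's payoff to High: q·(-3) + (1−q)·2 = -5q + 2
  Firm A's payoff to Low: q·3 + (1−q)·(-5) = 8q - 5
  -5q + 2 = 8q - 5  ⇒  -13q = -7  ⇒  q = 7/13.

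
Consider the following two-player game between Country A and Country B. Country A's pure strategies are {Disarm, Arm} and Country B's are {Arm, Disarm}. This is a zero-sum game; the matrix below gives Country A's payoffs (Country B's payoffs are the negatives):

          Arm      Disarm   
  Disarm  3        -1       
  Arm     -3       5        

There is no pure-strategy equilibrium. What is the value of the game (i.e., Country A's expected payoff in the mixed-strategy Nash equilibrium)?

v = 1

Set Country A's expected payoff from Disarm equal to that from Arm:
  Country A's expected payoff from Disarm: q·3 + (1−q)·(-1) = 4q - 1
  Country A's expected payoff from Arm: q·(-3) + (1−q)·5 = -8q + 5
  4q - 1 = -8q + 5  ⇒  12q = 6  ⇒  q = 1/2.
The value is Country A's expected payoff against this mix (using Disarm): (1/2)·3 + (1/2)·(-1) = 1.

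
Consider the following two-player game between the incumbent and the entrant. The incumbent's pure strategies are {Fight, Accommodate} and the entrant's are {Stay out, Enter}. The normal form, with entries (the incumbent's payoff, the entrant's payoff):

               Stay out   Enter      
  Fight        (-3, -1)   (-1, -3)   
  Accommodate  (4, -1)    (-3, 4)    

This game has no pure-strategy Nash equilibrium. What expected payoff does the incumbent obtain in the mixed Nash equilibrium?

-13/9

Set the incumbent's expected payoff from Fight equal to that from Accommodate:
  the incumbent's payoff to Fight: q·(-3) + (1−q)·(-1) = -2q - 1
  the incumbent's payoff to Accommodate: q·4 + (1−q)·(-3) = 7q - 3
  -2q - 1 = 7q - 3  ⇒  -9q = -2  ⇒  q = 2/9.
At equilibrium the incumbent is indifferent across rows, so the incumbent's payoff equals the payoff from Fight: (2/9)·(-3) + (7/9)·(-1) = -13/9.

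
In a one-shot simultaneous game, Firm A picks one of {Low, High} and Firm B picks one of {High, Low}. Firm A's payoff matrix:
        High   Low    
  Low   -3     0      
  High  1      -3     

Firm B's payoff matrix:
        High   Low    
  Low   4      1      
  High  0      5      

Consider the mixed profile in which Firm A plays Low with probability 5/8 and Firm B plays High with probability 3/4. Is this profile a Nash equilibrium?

Given Firm B's mix q = 3/4, Firm A's payoff from Low is -9/4 but from High is 0. Firm A strictly prefers High, so Firm A would not mix.
So the proposed profile is not a Nash equilibrium.

No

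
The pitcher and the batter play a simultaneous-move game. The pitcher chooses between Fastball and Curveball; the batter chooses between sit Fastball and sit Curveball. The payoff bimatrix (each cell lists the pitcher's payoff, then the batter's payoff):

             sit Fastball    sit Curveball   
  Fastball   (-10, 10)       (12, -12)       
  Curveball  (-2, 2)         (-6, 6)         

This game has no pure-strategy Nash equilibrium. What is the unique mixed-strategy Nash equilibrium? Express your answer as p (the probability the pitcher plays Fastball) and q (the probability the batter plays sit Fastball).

p = 2/13, q = 9/13

The batter's indifference between sit Fastball and sit Curveball determines the pitcher's mixing probability p:
  the batter's payoff from sit Fastball: p·10 + (1−p)·2 = 8p + 2
  the batter's payoff from sit Curveball: p·(-12) + (1−p)·6 = -18p + 6
  8p + 2 = -18p + 6  ⇒  26p = 4  ⇒  p = 2/13.
The pitcher's indifference between Fastball and Curveball determines the batter's mixing probability q:
  the pitcher's expected payoff from Fastball: q·(-10) + (1−q)·12 = -22q + 12
  the pitcher's expected payoff from Curveball: q·(-2) + (1−q)·(-6) = 4q - 6
  -22q + 12 = 4q - 6  ⇒  -26q = -18  ⇒  q = 9/13.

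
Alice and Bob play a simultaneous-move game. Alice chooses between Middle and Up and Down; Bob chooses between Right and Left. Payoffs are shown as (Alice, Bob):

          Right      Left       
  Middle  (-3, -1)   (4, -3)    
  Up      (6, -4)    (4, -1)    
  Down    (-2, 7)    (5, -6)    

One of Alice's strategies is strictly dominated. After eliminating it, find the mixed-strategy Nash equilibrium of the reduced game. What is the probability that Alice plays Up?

p = 13/16

Alice's strategy Middle is strictly dominated by Down: -2 > -3 and 5 > 4. Eliminate Middle.
Set Bob's expected payoff from Right equal to that from Left:
  Bob's payoff to Right: p·(-4) + (1−p)·7 = -11p + 7
  Bob's payoff to Left: p·(-1) + (1−p)·(-6) = 5p - 6
  -11p + 7 = 5p - 6  ⇒  -16p = -13  ⇒  p = 13/16.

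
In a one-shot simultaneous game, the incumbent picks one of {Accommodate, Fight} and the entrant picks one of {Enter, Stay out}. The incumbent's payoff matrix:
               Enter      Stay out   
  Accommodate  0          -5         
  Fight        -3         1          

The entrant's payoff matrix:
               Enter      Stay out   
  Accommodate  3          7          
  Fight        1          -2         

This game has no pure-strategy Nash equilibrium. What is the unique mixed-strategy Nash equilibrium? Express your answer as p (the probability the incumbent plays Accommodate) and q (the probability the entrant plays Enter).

Set the entrant's expected payoff from Enter equal to that from Stay out:
  the entrant's payoff to Enter: p·3 + (1−p)·1 = 2p + 1
  the entrant's payoff to Stay out: p·7 + (1−p)·(-2) = 9p - 2
  2p + 1 = 9p - 2  ⇒  -7p = -3  ⇒  p = 3/7.
The entrant's mix must leave the incumbent indifferent between Accommodate and Fight.
  the incumbent's payoff from Accommodate: q·0 + (1−q)·(-5) = 5q - 5
  the incumbent's payoff from Fight: q·(-3) + (1−q)·1 = -4q + 1
  5q - 5 = -4q + 1  ⇒  9q = 6  ⇒  q = 2/3.

p = 3/7, q = 2/3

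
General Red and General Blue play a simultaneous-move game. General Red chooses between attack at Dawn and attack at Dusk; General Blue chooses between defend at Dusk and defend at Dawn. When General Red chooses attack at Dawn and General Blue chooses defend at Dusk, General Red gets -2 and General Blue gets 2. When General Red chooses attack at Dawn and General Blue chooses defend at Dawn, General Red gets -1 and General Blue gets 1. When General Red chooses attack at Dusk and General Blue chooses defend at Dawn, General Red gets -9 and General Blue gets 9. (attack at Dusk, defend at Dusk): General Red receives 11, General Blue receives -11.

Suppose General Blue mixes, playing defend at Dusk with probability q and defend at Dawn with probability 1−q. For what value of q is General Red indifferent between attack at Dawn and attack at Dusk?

Set General Red's expected payoff from attack at Dawn equal to that from attack at Dusk:
  General Red's expected payoff from attack at Dawn: q·(-2) + (1−q)·(-1) = -q - 1
  General Red's expected payoff from attack at Dusk: q·11 + (1−q)·(-9) = 20q - 9
  -q - 1 = 20q - 9  ⇒  -21q = -8  ⇒  q = 8/21.

q = 8/21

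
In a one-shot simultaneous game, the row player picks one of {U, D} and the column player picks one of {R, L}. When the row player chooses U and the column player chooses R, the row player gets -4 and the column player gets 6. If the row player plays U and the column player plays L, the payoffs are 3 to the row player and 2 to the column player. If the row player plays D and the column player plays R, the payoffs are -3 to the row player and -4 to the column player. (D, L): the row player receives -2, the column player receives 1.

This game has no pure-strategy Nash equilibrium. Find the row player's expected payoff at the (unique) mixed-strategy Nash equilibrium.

The column player's mix must leave the row player indifferent between U and D.
  the row player's payoff to U: q·(-4) + (1−q)·3 = -7q + 3
  the row player's payoff to D: q·(-3) + (1−q)·(-2) = -q - 2
  -7q + 3 = -q - 2  ⇒  -6q = -5  ⇒  q = 5/6.
At equilibrium the row player is indifferent across rows, so the row player's payoff equals the payoff from U: (5/6)·(-4) + (1/6)·3 = -17/6.

-17/6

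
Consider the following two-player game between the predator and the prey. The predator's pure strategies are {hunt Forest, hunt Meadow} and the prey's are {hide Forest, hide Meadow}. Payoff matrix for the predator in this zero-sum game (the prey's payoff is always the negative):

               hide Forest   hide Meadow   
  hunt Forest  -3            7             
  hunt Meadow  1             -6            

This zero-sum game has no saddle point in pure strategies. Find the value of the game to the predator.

v = -11/17

In a mixed equilibrium the predator is indifferent between hunt Forest and hunt Meadow; this condition fixes q.
  the predator's payoff to hunt Forest: q·(-3) + (1−q)·7 = -10q + 7
  the predator's payoff to hunt Meadow: q·1 + (1−q)·(-6) = 7q - 6
  -10q + 7 = 7q - 6  ⇒  -17q = -13  ⇒  q = 13/17.
The value is the predator's expected payoff against this mix (using hunt Forest): (13/17)·(-3) + (4/17)·7 = -11/17.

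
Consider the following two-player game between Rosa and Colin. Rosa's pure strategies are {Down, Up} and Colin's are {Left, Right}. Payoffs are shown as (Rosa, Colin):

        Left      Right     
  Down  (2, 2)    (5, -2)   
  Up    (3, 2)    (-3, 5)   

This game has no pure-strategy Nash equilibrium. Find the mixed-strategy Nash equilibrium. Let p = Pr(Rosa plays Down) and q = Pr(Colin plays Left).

p = 3/7, q = 8/9

For Colin to be willing to mix, Colin must be indifferent between Left and Right, which pins down Rosa's mix.
  Colin's payoff from Left: p·2 + (1−p)·2 = 2
  Colin's payoff from Right: p·(-2) + (1−p)·5 = -7p + 5
  2 = -7p + 5  ⇒  7p = 3  ⇒  p = 3/7.
For Rosa to be willing to mix, Rosa must be indifferent between Down and Up, which pins down Colin's mix.
  Rosa's payoff from Down: q·2 + (1−q)·5 = -3q + 5
  Rosa's payoff from Up: q·3 + (1−q)·(-3) = 6q - 3
  -3q + 5 = 6q - 3  ⇒  -9q = -8  ⇒  q = 8/9.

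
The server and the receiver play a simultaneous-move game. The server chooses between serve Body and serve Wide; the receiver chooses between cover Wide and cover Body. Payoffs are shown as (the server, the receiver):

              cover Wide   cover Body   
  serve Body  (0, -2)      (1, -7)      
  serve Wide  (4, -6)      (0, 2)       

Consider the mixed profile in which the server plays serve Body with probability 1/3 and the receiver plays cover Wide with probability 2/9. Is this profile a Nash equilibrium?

No

Given the server's mix p = 1/3, the receiver's payoff from cover Wide is -14/3 but from cover Body is -1. The receiver strictly prefers cover Body, so the receiver would not mix.
So the proposed profile is not a Nash equilibrium.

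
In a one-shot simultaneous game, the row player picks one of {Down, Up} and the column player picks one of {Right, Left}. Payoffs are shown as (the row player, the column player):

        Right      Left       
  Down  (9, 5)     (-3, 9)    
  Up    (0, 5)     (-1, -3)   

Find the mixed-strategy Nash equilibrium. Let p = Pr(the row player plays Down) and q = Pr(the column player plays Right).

The column player's indifference between Right and Left determines the row player's mixing probability p:
  the column player's payoff from Right: p·5 + (1−p)·5 = 5
  the column player's payoff from Left: p·9 + (1−p)·(-3) = 12p - 3
  5 = 12p - 3  ⇒  -12p = -8  ⇒  p = 2/3.
In a mixed equilibrium the row player is indifferent between Down and Up; this condition fixes q.
  the row player's payoff from Down: q·9 + (1−q)·(-3) = 12q - 3
  the row player's payoff from Up: q·0 + (1−q)·(-1) = q - 1
  12q - 3 = q - 1  ⇒  11q = 2  ⇒  q = 2/11.

p = 2/3, q = 2/11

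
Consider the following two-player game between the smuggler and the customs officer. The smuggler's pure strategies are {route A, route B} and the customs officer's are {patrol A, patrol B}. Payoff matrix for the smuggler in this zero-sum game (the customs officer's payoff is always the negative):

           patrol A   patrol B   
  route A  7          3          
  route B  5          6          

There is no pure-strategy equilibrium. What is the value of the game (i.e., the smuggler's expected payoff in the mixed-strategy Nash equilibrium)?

v = 27/5

The customs officer's mix must leave the smuggler indifferent between route A and route B.
  the smuggler's payoff to route A: q·7 + (1−q)·3 = 4q + 3
  the smuggler's payoff to route B: q·5 + (1−q)·6 = -q + 6
  4q + 3 = -q + 6  ⇒  5q = 3  ⇒  q = 3/5.
The value is the smuggler's expected payoff against this mix (using route A): (3/5)·7 + (2/5)·3 = 27/5.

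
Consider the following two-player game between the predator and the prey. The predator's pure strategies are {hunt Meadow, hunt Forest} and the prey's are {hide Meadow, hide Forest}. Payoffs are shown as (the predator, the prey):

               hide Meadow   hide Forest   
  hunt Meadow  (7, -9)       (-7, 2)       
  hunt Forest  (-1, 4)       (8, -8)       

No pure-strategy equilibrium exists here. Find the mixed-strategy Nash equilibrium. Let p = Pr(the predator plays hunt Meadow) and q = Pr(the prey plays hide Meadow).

In a mixed equilibrium the prey is indifferent between hide Meadow and hide Forest; this condition fixes p.
  the prey's payoff from hide Meadow: p·(-9) + (1−p)·4 = -13p + 4
  the prey's payoff from hide Forest: p·2 + (1−p)·(-8) = 10p - 8
  -13p + 4 = 10p - 8  ⇒  -23p = -12  ⇒  p = 12/23.
Set the predator's expected payoff from hunt Meadow equal to that from hunt Forest:
  the predator's payoff to hunt Meadow: q·7 + (1−q)·(-7) = 14q - 7
  the predator's payoff to hunt Forest: q·(-1) + (1−q)·8 = -9q + 8
  14q - 7 = -9q + 8  ⇒  23q = 15  ⇒  q = 15/23.

p = 12/23, q = 15/23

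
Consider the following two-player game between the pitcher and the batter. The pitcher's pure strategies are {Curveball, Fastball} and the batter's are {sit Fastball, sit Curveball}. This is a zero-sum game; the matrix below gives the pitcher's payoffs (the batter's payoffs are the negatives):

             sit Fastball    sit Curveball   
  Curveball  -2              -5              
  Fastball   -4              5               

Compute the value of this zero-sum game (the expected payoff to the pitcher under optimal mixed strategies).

v = -5/2

In a mixed equilibrium the pitcher is indifferent between Curveball and Fastball; this condition fixes q.
  the pitcher's expected payoff from Curveball: q·(-2) + (1−q)·(-5) = 3q - 5
  the pitcher's expected payoff from Fastball: q·(-4) + (1−q)·5 = -9q + 5
  3q - 5 = -9q + 5  ⇒  12q = 10  ⇒  q = 5/6.
The value is the pitcher's expected payoff against this mix (using Curveball): (5/6)·(-2) + (1/6)·(-5) = -5/2.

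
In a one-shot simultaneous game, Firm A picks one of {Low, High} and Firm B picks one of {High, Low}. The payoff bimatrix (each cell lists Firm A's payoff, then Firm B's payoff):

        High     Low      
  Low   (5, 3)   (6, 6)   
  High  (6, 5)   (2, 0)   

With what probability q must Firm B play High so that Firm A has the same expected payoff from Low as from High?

Firm B's mix must leave Firm A indifferent between Low and High.
  Firm A's payoff from Low: q·5 + (1−q)·6 = -q + 6
  Firm A's payoff from High: q·6 + (1−q)·2 = 4q + 2
  -q + 6 = 4q + 2  ⇒  -5q = -4  ⇒  q = 4/5.

q = 4/5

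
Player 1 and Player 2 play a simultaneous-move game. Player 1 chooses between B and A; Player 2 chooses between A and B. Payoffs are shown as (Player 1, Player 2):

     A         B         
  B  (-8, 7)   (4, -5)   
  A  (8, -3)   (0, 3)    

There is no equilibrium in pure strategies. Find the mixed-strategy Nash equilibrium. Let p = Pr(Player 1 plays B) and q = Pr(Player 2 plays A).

p = 1/3, q = 1/5

For Player 2 to be willing to mix, Player 2 must be indifferent between A and B, which pins down Player 1's mix.
  Player 2's payoff from A: p·7 + (1−p)·(-3) = 10p - 3
  Player 2's payoff from B: p·(-5) + (1−p)·3 = -8p + 3
  10p - 3 = -8p + 3  ⇒  18p = 6  ⇒  p = 1/3.
Set Player 1's expected payoff from B equal to that from A:
  Player 1's payoff from B: q·(-8) + (1−q)·4 = -12q + 4
  Player 1's payoff from A: q·8 + (1−q)·0 = 8q
  -12q + 4 = 8q  ⇒  -20q = -4  ⇒  q = 1/5.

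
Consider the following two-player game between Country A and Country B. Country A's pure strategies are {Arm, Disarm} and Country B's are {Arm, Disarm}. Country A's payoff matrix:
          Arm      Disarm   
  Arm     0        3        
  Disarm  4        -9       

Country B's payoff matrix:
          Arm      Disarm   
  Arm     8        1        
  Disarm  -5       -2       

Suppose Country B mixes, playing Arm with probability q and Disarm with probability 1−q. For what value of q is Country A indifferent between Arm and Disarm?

For Country A to be willing to mix, Country A must be indifferent between Arm and Disarm, which pins down Country B's mix.
  Country A's expected payoff from Arm: q·0 + (1−q)·3 = -3q + 3
  Country A's expected payoff from Disarm: q·4 + (1−q)·(-9) = 13q - 9
  -3q + 3 = 13q - 9  ⇒  -16q = -12  ⇒  q = 3/4.

q = 3/4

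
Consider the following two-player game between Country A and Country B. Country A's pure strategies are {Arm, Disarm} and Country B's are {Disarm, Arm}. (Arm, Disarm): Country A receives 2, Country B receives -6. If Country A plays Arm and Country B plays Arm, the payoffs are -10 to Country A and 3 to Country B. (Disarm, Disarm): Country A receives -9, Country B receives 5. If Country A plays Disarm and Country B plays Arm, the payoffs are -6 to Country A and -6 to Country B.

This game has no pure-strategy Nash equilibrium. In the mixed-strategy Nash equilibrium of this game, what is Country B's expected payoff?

In a mixed equilibrium Country B is indifferent between Disarm and Arm; this condition fixes p.
  Country B's payoff from Disarm: p·(-6) + (1−p)·5 = -11p + 5
  Country B's payoff from Arm: p·3 + (1−p)·(-6) = 9p - 6
  -11p + 5 = 9p - 6  ⇒  -20p = -11  ⇒  p = 11/20.
At equilibrium Country B is indifferent across columns, so Country B's payoff equals the payoff from Disarm: (11/20)·(-6) + (9/20)·5 = -21/20.

-21/20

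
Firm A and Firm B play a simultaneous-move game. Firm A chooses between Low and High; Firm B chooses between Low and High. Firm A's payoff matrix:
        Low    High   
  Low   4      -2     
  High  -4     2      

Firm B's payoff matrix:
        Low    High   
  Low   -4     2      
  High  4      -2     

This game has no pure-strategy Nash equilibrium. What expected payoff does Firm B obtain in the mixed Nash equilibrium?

Firm A's mix must leave Firm B indifferent between Low and High.
  Firm B's payoff from Low: p·(-4) + (1−p)·4 = -8p + 4
  Firm B's payoff from High: p·2 + (1−p)·(-2) = 4p - 2
  -8p + 4 = 4p - 2  ⇒  -12p = -6  ⇒  p = 1/2.
At equilibrium Firm B is indifferent across columns, so Firm B's payoff equals the payoff from Low: (1/2)·(-4) + (1/2)·4 = 0.

0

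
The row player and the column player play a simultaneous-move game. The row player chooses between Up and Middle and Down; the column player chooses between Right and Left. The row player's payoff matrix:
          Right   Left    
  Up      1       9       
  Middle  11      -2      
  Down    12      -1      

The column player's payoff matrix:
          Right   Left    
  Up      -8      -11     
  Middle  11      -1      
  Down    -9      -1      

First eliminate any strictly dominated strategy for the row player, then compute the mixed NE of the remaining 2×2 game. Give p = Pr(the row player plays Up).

The row player's strategy Middle is strictly dominated by Down: 12 > 11 and -1 > -2. Eliminate Middle.
Set the column player's expected payoff from Right equal to that from Left:
  the column player's payoff from Right: p·(-8) + (1−p)·(-9) = p - 9
  the column player's payoff from Left: p·(-11) + (1−p)·(-1) = -10p - 1
  p - 9 = -10p - 1  ⇒  11p = 8  ⇒  p = 8/11.

p = 8/11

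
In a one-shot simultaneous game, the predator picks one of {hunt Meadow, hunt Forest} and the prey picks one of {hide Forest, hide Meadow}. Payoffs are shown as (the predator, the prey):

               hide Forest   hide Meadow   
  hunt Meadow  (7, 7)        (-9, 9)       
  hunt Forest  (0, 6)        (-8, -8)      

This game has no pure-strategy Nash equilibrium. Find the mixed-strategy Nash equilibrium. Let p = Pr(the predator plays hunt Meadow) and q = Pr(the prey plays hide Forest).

The predator's mix must leave the prey indifferent between hide Forest and hide Meadow.
  the prey's expected payoff from hide Forest: p·7 + (1−p)·6 = p + 6
  the prey's expected payoff from hide Meadow: p·9 + (1−p)·(-8) = 17p - 8
  p + 6 = 17p - 8  ⇒  -16p = -14  ⇒  p = 7/8.
In a mixed equilibrium the predator is indifferent between hunt Meadow and hunt Forest; this condition fixes q.
  the predator's payoff from hunt Meadow: q·7 + (1−q)·(-9) = 16q - 9
  the predator's payoff from hunt Forest: q·0 + (1−q)·(-8) = 8q - 8
  16q - 9 = 8q - 8  ⇒  8q = 1  ⇒  q = 1/8.

p = 7/8, q = 1/8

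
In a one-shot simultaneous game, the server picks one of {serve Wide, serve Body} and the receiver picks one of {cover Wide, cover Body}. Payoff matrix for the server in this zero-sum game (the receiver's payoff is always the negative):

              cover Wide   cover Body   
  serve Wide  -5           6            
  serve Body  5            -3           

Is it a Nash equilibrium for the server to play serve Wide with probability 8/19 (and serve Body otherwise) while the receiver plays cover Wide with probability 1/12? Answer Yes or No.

No

Given the receiver's mix q = 1/12, the server's payoff from serve Wide is 61/12 but from serve Body is -7/3. The server strictly prefers serve Wide, so the server would not mix.
So the proposed profile is not a Nash equilibrium.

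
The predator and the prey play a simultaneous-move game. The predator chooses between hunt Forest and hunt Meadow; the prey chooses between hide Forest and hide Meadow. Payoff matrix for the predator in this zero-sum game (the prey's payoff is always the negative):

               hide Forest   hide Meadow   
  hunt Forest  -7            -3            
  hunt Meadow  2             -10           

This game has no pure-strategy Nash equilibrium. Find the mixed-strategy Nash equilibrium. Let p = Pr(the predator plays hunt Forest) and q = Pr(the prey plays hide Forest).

The prey's indifference between hide Forest and hide Meadow determines the predator's mixing probability p:
  the prey's payoff to hide Forest: p·7 + (1−p)·(-2) = 9p - 2
  the prey's payoff to hide Meadow: p·3 + (1−p)·10 = -7p + 10
  9p - 2 = -7p + 10  ⇒  16p = 12  ⇒  p = 3/4.
Set the predator's expected payoff from hunt Forest equal to that from hunt Meadow:
  the predator's expected payoff from hunt Forest: q·(-7) + (1−q)·(-3) = -4q - 3
  the predator's expected payoff from hunt Meadow: q·2 + (1−q)·(-10) = 12q - 10
  -4q - 3 = 12q - 10  ⇒  -16q = -7  ⇒  q = 7/16.

p = 3/4, q = 7/16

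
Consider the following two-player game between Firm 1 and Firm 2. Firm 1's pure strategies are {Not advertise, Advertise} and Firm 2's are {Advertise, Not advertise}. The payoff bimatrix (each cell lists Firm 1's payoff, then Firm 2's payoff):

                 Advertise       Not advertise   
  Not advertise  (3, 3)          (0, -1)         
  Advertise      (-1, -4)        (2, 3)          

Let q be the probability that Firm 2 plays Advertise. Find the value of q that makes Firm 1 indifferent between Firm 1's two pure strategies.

In a mixed equilibrium Firm 1 is indifferent between Not advertise and Advertise; this condition fixes q.
  Firm 1's expected payoff from Not advertise: q·3 + (1−q)·0 = 3q
  Firm 1's expected payoff from Advertise: q·(-1) + (1−q)·2 = -3q + 2
  3q = -3q + 2  ⇒  6q = 2  ⇒  q = 1/3.

q = 1/3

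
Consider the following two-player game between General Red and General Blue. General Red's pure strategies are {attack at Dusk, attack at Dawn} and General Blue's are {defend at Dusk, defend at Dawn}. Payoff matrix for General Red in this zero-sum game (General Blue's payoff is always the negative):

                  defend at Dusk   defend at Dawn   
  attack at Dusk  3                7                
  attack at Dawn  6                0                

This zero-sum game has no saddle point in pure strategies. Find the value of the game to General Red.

For General Red to be willing to mix, General Red must be indifferent between attack at Dusk and attack at Dawn, which pins down General Blue's mix.
  General Red's payoff to attack at Dusk: q·3 + (1−q)·7 = -4q + 7
  General Red's payoff to attack at Dawn: q·6 + (1−q)·0 = 6q
  -4q + 7 = 6q  ⇒  -10q = -7  ⇒  q = 7/10.
The value is General Red's expected payoff against this mix (using attack at Dusk): (7/10)·3 + (3/10)·7 = 21/5.

v = 21/5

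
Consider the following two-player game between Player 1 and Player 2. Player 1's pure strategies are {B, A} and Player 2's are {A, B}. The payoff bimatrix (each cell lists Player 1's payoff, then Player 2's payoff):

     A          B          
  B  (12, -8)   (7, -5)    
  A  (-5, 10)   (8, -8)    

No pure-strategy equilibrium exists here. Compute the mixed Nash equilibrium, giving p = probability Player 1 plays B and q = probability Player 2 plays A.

p = 6/7, q = 1/18

In a mixed equilibrium Player 2 is indifferent between A and B; this condition fixes p.
  Player 2's expected payoff from A: p·(-8) + (1−p)·10 = -18p + 10
  Player 2's expected payoff from B: p·(-5) + (1−p)·(-8) = 3p - 8
  -18p + 10 = 3p - 8  ⇒  -21p = -18  ⇒  p = 6/7.
For Player 1 to be willing to mix, Player 1 must be indifferent between B and A, which pins down Player 2's mix.
  Player 1's expected payoff from B: q·12 + (1−q)·7 = 5q + 7
  Player 1's expected payoff from A: q·(-5) + (1−q)·8 = -13q + 8
  5q + 7 = -13q + 8  ⇒  18q = 1  ⇒  q = 1/18.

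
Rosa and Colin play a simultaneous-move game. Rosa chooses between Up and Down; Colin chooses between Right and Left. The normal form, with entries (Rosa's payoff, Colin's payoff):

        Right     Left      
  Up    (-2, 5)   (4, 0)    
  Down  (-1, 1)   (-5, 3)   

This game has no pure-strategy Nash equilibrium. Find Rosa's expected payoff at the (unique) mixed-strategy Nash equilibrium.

-7/5

In a mixed equilibrium Rosa is indifferent between Up and Down; this condition fixes q.
  Rosa's expected payoff from Up: q·(-2) + (1−q)·4 = -6q + 4
  Rosa's expected payoff from Down: q·(-1) + (1−q)·(-5) = 4q - 5
  -6q + 4 = 4q - 5  ⇒  -10q = -9  ⇒  q = 9/10.
At equilibrium Rosa is indifferent across rows, so Rosa's payoff equals the payoff from Up: (9/10)·(-2) + (1/10)·4 = -7/5.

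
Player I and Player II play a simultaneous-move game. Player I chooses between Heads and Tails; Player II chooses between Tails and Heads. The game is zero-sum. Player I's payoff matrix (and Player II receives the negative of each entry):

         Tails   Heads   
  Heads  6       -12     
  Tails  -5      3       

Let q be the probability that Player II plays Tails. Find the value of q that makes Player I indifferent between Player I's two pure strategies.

q = 15/26

Player II's mix must leave Player I indifferent between Heads and Tails.
  Player I's payoff to Heads: q·6 + (1−q)·(-12) = 18q - 12
  Player I's payoff to Tails: q·(-5) + (1−q)·3 = -8q + 3
  18q - 12 = -8q + 3  ⇒  26q = 15  ⇒  q = 15/26.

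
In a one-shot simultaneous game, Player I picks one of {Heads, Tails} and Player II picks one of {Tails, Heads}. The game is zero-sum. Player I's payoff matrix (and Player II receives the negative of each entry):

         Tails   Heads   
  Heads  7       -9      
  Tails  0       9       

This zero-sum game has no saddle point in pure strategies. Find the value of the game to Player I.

Player I's indifference between Heads and Tails determines Player II's mixing probability q:
  Player I's payoff from Heads: q·7 + (1−q)·(-9) = 16q - 9
  Player I's payoff from Tails: q·0 + (1−q)·9 = -9q + 9
  16q - 9 = -9q + 9  ⇒  25q = 18  ⇒  q = 18/25.
The value is Player I's expected payoff against this mix (using Heads): (18/25)·7 + (7/25)·(-9) = 63/25.

v = 63/25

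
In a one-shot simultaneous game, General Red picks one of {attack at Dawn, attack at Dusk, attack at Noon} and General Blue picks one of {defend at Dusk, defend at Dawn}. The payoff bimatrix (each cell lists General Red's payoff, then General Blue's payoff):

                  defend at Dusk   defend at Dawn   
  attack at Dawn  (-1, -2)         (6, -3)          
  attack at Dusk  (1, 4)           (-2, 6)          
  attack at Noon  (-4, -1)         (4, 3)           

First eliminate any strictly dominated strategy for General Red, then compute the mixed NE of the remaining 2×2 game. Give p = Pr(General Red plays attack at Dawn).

General Red's strategy attack at Noon is strictly dominated by attack at Dawn: -1 > -4 and 6 > 4. Eliminate attack at Noon.
For General Blue to be willing to mix, General Blue must be indifferent between defend at Dusk and defend at Dawn, which pins down General Red's mix.
  General Blue's expected payoff from defend at Dusk: p·(-2) + (1−p)·4 = -6p + 4
  General Blue's expected payoff from defend at Dawn: p·(-3) + (1−p)·6 = -9p + 6
  -6p + 4 = -9p + 6  ⇒  3p = 2  ⇒  p = 2/3.

p = 2/3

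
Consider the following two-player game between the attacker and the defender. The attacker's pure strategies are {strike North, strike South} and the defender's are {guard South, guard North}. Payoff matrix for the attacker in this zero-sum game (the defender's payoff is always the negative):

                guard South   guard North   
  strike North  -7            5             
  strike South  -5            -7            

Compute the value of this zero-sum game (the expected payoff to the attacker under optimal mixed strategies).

The defender's mix must leave the attacker indifferent between strike North and strike South.
  the attacker's payoff to strike North: q·(-7) + (1−q)·5 = -12q + 5
  the attacker's payoff to strike South: q·(-5) + (1−q)·(-7) = 2q - 7
  -12q + 5 = 2q - 7  ⇒  -14q = -12  ⇒  q = 6/7.
The value is the attacker's expected payoff against this mix (using strike North): (6/7)·(-7) + (1/7)·5 = -37/7.

v = -37/7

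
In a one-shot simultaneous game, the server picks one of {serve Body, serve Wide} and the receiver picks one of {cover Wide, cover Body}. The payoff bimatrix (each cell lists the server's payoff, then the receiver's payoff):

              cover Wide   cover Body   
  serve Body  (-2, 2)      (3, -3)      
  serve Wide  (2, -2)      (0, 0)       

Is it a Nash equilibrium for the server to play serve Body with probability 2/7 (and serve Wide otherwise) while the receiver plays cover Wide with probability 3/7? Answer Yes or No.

Check the receiver's indifference given the server's mix p = 2/7:
  payoff from cover Wide = -6/7; payoff from cover Body = -6/7 — equal.
Check the server's indifference given the receiver's mix q = 3/7:
  payoff from serve Body = 6/7; payoff from serve Wide = 6/7 — equal.
Both players are indifferent, so neither can profitably deviate.

Yes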